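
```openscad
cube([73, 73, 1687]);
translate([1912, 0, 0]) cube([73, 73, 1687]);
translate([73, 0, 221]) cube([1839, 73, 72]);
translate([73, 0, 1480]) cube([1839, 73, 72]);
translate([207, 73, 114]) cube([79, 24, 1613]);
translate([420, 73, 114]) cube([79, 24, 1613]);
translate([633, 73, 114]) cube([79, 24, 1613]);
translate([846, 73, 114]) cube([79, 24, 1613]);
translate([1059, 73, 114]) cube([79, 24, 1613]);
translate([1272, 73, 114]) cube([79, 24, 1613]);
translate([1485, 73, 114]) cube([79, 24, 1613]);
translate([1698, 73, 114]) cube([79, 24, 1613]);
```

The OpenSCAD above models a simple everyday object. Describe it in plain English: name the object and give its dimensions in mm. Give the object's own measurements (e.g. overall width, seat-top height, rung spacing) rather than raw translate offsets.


A fence section. Two 73×73 mm posts, 1687 mm tall, stand on the floor with a clear span of 1839 mm between their inner faces. Two horizontal rails of 73×72 mm section span the gap between the posts with their undersides at z = 221 mm and z = 1480 mm, flush with the posts' −y face. 8 pickets, each 79 mm wide, 24 mm thick and 1613 mm tall, are fixed to the +y face of the rails with their bottoms at z = 114 mm, spaced across the span with a 134 mm gap after the −x post and between neighbouring pickets, with 135 mm left before the +x post.


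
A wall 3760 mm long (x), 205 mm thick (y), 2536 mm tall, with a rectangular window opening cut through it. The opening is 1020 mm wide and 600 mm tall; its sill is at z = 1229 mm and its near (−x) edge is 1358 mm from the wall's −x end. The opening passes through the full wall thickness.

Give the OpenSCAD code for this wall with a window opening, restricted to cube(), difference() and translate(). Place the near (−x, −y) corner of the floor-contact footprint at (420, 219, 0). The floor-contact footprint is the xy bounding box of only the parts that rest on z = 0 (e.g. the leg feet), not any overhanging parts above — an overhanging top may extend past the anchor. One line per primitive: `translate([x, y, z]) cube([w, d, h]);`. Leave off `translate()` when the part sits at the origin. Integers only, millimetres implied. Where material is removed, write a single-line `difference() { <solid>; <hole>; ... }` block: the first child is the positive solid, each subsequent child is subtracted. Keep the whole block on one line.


difference() { translate([420, 219, 0]) cube([3760, 205, 2536]); translate([1778, 219, 1229]) cube([1020, 205, 600]); }


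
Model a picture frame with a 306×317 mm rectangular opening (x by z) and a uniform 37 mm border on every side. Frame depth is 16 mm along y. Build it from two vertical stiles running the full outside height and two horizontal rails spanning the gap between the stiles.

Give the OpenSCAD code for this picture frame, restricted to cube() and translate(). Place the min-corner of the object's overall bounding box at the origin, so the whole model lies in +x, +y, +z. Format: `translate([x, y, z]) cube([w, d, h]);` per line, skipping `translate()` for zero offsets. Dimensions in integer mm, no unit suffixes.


cube([37, 16, 391]);
translate([343, 0, 0]) cube([37, 16, 391]);
translate([37, 0, 0]) cube([306, 16, 37]);
translate([37, 0, 354]) cube([306, 16, 37]);


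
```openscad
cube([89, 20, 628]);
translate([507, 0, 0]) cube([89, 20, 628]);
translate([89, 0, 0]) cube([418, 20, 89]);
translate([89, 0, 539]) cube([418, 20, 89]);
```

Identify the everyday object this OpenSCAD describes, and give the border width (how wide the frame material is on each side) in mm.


A picture frame. The border width is 89 mm.

Four thin pieces enclosing a rectangular opening — a picture frame. The two full-height stiles are 628 mm tall; the top rail sits at z = 539 and is 89 mm tall, so the border above the opening is 628 − 539 = 89 mm, matching the stile x-width.


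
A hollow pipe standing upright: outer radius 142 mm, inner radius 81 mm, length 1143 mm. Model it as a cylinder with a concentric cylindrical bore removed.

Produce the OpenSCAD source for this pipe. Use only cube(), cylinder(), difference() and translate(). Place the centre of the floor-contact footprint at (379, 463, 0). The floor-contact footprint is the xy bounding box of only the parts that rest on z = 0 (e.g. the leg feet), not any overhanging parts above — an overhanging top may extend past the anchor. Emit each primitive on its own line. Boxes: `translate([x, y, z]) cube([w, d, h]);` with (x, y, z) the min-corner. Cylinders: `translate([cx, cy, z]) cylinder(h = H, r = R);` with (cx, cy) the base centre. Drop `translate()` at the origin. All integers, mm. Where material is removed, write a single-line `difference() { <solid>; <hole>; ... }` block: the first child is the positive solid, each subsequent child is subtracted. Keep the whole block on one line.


difference() { translate([379, 463, 0]) cylinder(h = 1143, r = 142); translate([379, 463, 0]) cylinder(h = 1143, r = 81); }


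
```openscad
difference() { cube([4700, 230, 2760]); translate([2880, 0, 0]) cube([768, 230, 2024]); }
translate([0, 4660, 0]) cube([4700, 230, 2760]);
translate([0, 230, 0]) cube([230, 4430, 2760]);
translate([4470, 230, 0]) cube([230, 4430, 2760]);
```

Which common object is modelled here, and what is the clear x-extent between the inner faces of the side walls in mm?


A single room. The interior width is 4240 mm.

Four walls enclosing a rectangle with a door in the front wall — a room. Outside width 4700 minus two 230 mm walls gives 4240 mm.


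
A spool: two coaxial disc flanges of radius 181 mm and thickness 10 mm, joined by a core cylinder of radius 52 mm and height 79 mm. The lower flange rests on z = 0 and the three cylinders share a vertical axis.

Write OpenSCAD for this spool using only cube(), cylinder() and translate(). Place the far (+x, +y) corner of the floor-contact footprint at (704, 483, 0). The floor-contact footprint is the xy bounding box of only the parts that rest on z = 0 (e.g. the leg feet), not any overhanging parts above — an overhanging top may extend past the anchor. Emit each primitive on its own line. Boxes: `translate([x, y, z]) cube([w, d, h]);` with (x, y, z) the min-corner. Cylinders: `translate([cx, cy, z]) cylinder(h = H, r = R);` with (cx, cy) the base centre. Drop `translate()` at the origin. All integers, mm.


translate([523, 302, 0]) cylinder(h = 10, r = 181);
translate([523, 302, 10]) cylinder(h = 79, r = 52);
translate([523, 302, 89]) cylinder(h = 10, r = 181);


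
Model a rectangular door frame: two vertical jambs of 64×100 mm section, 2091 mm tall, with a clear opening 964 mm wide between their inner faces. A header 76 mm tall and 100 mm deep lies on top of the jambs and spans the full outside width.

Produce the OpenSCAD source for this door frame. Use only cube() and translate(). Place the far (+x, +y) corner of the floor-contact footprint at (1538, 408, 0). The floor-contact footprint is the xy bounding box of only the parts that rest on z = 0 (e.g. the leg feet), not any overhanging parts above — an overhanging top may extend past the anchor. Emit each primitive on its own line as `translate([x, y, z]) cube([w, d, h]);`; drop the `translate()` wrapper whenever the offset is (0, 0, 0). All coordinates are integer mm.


translate([446, 308, 0]) cube([64, 100, 2091]);
translate([1474, 308, 0]) cube([64, 100, 2091]);
translate([446, 308, 2091]) cube([1092, 100, 76]);


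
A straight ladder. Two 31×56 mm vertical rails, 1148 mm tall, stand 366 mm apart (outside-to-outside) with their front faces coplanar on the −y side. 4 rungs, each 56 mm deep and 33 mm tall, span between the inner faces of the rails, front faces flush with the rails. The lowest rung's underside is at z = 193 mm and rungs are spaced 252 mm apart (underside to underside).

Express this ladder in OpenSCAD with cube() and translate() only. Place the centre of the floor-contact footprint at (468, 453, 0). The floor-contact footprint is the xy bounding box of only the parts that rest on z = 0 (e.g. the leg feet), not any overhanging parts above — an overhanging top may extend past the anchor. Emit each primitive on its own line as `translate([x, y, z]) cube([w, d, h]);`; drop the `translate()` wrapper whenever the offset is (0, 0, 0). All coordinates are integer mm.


translate([285, 425, 0]) cube([31, 56, 1148]);
translate([620, 425, 0]) cube([31, 56, 1148]);
translate([316, 425, 193]) cube([304, 56, 33]);
translate([316, 425, 445]) cube([304, 56, 33]);
translate([316, 425, 697]) cube([304, 56, 33]);
translate([316, 425, 949]) cube([304, 56, 33]);


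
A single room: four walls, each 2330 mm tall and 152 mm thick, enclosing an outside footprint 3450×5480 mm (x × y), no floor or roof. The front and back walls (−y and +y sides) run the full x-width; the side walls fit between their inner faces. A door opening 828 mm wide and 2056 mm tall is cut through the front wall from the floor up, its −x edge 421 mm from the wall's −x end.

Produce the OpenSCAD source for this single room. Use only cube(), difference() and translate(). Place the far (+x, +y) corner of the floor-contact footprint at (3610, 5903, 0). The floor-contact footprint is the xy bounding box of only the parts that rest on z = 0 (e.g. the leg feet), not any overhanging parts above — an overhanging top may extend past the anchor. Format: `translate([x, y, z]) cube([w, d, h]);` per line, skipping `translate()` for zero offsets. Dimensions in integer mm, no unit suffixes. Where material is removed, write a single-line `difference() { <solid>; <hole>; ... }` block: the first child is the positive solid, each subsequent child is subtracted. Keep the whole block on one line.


difference() { translate([160, 423, 0]) cube([3450, 152, 2330]); translate([581, 423, 0]) cube([828, 152, 2056]); }
translate([160, 5751, 0]) cube([3450, 152, 2330]);
translate([160, 575, 0]) cube([152, 5176, 2330]);
translate([3458, 575, 0]) cube([152, 5176, 2330]);


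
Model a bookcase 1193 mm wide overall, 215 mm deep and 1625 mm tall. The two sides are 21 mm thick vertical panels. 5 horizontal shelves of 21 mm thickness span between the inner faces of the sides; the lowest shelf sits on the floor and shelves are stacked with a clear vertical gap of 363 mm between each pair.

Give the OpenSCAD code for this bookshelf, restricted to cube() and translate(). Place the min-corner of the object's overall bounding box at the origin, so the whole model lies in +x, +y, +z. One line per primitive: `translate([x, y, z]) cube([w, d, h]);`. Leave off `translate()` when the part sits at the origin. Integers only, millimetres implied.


cube([21, 215, 1625]);
translate([1172, 0, 0]) cube([21, 215, 1625]);
translate([21, 0, 0]) cube([1151, 215, 21]);
translate([21, 0, 384]) cube([1151, 215, 21]);
translate([21, 0, 768]) cube([1151, 215, 21]);
translate([21, 0, 1152]) cube([1151, 215, 21]);
translate([21, 0, 1536]) cube([1151, 215, 21]);


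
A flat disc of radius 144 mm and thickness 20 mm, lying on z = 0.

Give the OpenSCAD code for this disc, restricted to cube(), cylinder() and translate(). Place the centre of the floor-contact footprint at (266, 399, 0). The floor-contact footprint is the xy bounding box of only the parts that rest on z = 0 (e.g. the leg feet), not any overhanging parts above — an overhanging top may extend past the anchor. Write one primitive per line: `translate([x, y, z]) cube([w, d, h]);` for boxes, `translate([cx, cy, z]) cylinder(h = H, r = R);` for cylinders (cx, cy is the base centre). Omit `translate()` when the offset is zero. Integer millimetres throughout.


translate([266, 399, 0]) cylinder(h = 20, r = 144);


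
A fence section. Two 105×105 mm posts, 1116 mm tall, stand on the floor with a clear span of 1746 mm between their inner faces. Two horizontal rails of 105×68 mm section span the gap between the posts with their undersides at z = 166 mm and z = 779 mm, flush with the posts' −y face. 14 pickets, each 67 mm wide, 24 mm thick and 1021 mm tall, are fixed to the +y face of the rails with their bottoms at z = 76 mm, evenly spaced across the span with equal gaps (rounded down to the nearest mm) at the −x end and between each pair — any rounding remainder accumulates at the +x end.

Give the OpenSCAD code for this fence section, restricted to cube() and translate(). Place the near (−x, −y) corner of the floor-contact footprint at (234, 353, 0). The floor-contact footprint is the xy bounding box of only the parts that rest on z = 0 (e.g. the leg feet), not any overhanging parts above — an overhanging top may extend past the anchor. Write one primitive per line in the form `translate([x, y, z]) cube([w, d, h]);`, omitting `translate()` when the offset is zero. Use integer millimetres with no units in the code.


translate([234, 353, 0]) cube([105, 105, 1116]);
translate([2085, 353, 0]) cube([105, 105, 1116]);
translate([339, 353, 166]) cube([1746, 105, 68]);
translate([339, 353, 779]) cube([1746, 105, 68]);
translate([392, 458, 76]) cube([67, 24, 1021]);
translate([512, 458, 76]) cube([67, 24, 1021]);
translate([632, 458, 76]) cube([67, 24, 1021]);
translate([752, 458, 76]) cube([67, 24, 1021]);
translate([872, 458, 76]) cube([67, 24, 1021]);
translate([992, 458, 76]) cube([67, 24, 1021]);
translate([1112, 458, 76]) cube([67, 24, 1021]);
translate([1232, 458, 76]) cube([67, 24, 1021]);
translate([1352, 458, 76]) cube([67, 24, 1021]);
translate([1472, 458, 76]) cube([67, 24, 1021]);
translate([1592, 458, 76]) cube([67, 24, 1021]);
translate([1712, 458, 76]) cube([67, 24, 1021]);
translate([1832, 458, 76]) cube([67, 24, 1021]);
translate([1952, 458, 76]) cube([67, 24, 1021]);


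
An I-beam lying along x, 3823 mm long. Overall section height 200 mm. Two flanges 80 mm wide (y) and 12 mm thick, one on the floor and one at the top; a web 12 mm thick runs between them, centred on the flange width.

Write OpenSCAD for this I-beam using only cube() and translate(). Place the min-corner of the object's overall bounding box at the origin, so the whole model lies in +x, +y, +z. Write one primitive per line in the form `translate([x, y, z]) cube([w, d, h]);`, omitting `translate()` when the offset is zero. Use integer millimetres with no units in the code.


cube([3823, 80, 12]);
translate([0, 34, 12]) cube([3823, 12, 176]);
translate([0, 0, 188]) cube([3823, 80, 12]);


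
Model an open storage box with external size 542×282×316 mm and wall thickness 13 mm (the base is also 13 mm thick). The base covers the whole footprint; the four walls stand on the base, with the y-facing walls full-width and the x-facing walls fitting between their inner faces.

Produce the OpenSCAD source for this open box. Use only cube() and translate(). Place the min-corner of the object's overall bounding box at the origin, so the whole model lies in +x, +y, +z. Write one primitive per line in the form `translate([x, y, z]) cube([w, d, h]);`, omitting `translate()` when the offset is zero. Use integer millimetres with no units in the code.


cube([542, 282, 13]);
translate([0, 0, 13]) cube([542, 13, 303]);
translate([0, 269, 13]) cube([542, 13, 303]);
translate([0, 13, 13]) cube([13, 256, 303]);
translate([529, 13, 13]) cube([13, 256, 303]);


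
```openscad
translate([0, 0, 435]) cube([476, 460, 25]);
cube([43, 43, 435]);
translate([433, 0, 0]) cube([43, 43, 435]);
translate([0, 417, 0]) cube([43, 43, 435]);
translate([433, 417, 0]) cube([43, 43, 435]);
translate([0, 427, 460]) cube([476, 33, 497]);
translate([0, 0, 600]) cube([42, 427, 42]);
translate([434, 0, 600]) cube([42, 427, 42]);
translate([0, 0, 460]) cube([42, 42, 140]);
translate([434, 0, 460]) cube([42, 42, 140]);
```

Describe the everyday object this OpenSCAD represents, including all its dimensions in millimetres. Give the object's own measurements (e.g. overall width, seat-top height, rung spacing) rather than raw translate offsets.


A chair. The seat is a 476×460×25 mm slab with its top at z = 460 mm, on four 43×43 mm corner legs (flush with the seat edges, standing on z = 0). A flat backrest 33 mm thick, 497 mm tall, spans the full seat width and rises from the seat top along its +y edge, rear face flush with the rear of the seat. Two armrests of 42×42 mm section run along each side from the seat's front edge to the front of the backrest, top faces 182 mm above the seat top and outer faces flush with the seat's x-edges; a 42×42 mm post under the front of each armrest stands on the seat at the front corner.


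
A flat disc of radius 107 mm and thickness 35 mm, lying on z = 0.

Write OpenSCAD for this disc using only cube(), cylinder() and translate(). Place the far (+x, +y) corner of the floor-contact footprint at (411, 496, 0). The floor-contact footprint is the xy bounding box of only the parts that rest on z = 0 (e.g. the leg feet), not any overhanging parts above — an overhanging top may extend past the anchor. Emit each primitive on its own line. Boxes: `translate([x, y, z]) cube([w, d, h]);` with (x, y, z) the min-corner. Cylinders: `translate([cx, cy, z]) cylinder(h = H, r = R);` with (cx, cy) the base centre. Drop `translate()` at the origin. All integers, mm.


translate([304, 389, 0]) cylinder(h = 35, r = 107);


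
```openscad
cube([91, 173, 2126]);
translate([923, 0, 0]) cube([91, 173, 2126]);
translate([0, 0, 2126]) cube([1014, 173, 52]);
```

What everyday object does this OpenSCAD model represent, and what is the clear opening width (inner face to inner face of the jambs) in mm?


A door frame. The clear opening width is 832 mm.

Two 2126 mm tall posts with a header on top — a door frame. The left jamb is 91 mm wide at x = 0; the right jamb starts at x = 923. The clear opening is 923 − 91 = 832 mm.


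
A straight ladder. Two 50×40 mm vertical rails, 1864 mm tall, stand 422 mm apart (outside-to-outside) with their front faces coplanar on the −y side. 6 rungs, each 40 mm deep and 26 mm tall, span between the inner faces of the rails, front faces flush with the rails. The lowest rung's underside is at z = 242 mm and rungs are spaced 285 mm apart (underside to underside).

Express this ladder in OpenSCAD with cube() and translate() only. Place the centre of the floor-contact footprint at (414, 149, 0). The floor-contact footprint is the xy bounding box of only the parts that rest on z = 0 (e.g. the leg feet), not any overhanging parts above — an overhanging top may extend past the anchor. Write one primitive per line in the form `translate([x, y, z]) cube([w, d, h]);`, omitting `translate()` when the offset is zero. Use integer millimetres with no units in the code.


translate([203, 129, 0]) cube([50, 40, 1864]);
translate([575, 129, 0]) cube([50, 40, 1864]);
translate([253, 129, 242]) cube([322, 40, 26]);
translate([253, 129, 527]) cube([322, 40, 26]);
translate([253, 129, 812]) cube([322, 40, 26]);
translate([253, 129, 1097]) cube([322, 40, 26]);
translate([253, 129, 1382]) cube([322, 40, 26]);
translate([253, 129, 1667]) cube([322, 40, 26]);


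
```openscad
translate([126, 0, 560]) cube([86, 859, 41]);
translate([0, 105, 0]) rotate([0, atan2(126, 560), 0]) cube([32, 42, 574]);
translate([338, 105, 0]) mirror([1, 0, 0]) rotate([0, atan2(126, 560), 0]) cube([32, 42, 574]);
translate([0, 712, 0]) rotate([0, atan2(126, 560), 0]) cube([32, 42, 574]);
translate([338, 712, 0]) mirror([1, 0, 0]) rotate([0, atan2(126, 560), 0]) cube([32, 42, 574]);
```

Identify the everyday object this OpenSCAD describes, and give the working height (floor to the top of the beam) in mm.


A sawhorse. The overall height is 601 mm.

A beam across two mirrored pairs of raked legs — a sawhorse. The beam's underside is at z = 560 (matching the legs' vertical rise in atan2(126, 560)) and the beam is 41 mm tall, so its top is at 560 + 41 = 601 mm. The raked legs top out at the beam's underside, so that is the highest point.


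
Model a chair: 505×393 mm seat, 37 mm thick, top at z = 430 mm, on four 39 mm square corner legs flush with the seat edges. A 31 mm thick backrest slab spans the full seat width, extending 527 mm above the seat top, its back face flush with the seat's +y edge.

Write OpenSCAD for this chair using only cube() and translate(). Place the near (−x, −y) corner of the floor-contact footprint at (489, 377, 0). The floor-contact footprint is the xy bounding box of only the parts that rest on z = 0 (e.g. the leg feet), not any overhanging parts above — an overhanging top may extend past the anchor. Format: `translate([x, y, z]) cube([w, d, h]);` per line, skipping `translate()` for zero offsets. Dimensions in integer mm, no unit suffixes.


translate([489, 377, 393]) cube([505, 393, 37]);
translate([489, 377, 0]) cube([39, 39, 393]);
translate([955, 377, 0]) cube([39, 39, 393]);
translate([489, 731, 0]) cube([39, 39, 393]);
translate([955, 731, 0]) cube([39, 39, 393]);
translate([489, 739, 430]) cube([505, 31, 527]);


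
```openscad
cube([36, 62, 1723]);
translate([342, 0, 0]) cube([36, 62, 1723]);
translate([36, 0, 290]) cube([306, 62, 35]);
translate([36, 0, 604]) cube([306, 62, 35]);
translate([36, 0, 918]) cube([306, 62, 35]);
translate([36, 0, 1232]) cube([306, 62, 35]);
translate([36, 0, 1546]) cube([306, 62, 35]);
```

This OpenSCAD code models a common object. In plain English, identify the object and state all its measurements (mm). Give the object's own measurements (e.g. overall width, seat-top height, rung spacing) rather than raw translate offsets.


A straight ladder. Two 36×62 mm vertical rails, 1723 mm tall, stand 378 mm apart (outside-to-outside) with their front faces coplanar on the −y side. 5 rungs, each 62 mm deep and 35 mm tall, span between the inner faces of the rails, front faces flush with the rails. The lowest rung's underside is at z = 290 mm and rungs are spaced 314 mm apart (underside to underside).


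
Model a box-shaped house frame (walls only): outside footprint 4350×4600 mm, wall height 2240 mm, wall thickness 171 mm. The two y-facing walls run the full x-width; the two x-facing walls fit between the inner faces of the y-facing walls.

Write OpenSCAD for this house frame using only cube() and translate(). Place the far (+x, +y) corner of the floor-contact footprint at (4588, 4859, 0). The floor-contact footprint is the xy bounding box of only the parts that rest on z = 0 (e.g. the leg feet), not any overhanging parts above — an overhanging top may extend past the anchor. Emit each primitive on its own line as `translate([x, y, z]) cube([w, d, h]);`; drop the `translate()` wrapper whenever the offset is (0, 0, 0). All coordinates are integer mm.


translate([238, 259, 0]) cube([4350, 171, 2240]);
translate([238, 4688, 0]) cube([4350, 171, 2240]);
translate([238, 430, 0]) cube([171, 4258, 2240]);
translate([4417, 430, 0]) cube([171, 4258, 2240]);


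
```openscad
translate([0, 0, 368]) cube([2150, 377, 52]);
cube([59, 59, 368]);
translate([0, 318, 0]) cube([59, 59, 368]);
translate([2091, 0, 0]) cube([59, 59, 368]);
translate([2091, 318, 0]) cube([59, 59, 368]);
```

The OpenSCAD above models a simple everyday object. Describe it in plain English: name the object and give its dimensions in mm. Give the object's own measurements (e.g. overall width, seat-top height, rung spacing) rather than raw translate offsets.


A bench: a 2150×377 mm seat slab, 52 mm thick, top at z = 420 mm, on four 59×59 mm square legs flush with the seat corners and standing on z = 0.


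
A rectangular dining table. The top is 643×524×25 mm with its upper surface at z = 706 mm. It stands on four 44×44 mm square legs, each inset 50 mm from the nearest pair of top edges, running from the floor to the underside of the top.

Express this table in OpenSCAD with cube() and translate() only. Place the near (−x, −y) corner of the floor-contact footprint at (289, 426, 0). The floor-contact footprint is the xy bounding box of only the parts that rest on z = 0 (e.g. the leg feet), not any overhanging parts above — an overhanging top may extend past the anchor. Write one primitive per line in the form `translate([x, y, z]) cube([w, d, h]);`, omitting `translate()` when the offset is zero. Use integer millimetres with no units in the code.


translate([239, 376, 681]) cube([643, 524, 25]);
translate([289, 426, 0]) cube([44, 44, 681]);
translate([788, 426, 0]) cube([44, 44, 681]);
translate([289, 806, 0]) cube([44, 44, 681]);
translate([788, 806, 0]) cube([44, 44, 681]);


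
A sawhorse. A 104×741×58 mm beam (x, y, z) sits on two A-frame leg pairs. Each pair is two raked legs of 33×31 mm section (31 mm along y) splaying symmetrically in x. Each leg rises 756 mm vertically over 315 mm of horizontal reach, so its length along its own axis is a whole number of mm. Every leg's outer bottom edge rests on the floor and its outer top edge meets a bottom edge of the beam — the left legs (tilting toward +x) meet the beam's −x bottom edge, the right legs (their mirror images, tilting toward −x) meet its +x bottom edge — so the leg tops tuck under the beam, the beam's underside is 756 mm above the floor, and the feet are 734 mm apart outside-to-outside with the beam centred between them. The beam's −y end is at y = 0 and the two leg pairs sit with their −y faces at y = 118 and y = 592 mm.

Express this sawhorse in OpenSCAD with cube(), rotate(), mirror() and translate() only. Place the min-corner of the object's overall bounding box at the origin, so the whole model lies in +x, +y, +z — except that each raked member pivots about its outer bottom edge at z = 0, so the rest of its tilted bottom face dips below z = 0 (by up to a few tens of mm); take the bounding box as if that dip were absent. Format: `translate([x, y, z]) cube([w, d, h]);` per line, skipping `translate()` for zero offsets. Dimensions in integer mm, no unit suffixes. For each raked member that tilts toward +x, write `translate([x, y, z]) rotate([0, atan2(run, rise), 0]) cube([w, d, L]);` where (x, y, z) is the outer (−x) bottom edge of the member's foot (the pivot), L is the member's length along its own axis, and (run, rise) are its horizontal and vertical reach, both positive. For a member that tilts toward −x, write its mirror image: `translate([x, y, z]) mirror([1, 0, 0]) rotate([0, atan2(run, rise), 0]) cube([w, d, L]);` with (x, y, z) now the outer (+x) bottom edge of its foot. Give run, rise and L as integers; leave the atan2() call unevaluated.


translate([315, 0, 756]) cube([104, 741, 58]);
translate([0, 118, 0]) rotate([0, atan2(315, 756), 0]) cube([33, 31, 819]);
translate([734, 118, 0]) mirror([1, 0, 0]) rotate([0, atan2(315, 756), 0]) cube([33, 31, 819]);
translate([0, 592, 0]) rotate([0, atan2(315, 756), 0]) cube([33, 31, 819]);
translate([734, 592, 0]) mirror([1, 0, 0]) rotate([0, atan2(315, 756), 0]) cube([33, 31, 819]);


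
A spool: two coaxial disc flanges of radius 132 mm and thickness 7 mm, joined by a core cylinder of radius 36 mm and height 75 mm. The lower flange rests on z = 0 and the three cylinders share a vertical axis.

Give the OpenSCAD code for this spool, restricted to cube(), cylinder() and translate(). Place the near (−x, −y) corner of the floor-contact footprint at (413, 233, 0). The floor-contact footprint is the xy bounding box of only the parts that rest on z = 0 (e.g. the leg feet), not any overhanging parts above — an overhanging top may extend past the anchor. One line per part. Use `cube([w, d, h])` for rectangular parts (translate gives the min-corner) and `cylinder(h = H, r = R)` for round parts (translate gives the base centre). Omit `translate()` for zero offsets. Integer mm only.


translate([545, 365, 0]) cylinder(h = 7, r = 132);
translate([545, 365, 7]) cylinder(h = 75, r = 36);
translate([545, 365, 82]) cylinder(h = 7, r = 132);


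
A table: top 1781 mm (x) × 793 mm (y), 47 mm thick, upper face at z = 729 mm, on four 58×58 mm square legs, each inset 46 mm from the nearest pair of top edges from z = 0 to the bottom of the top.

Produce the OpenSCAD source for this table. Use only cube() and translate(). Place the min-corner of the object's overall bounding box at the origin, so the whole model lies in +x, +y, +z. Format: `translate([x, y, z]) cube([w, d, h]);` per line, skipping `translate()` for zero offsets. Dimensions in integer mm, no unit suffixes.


translate([0, 0, 682]) cube([1781, 793, 47]);
translate([46, 46, 0]) cube([58, 58, 682]);
translate([1677, 46, 0]) cube([58, 58, 682]);
translate([46, 689, 0]) cube([58, 58, 682]);
translate([1677, 689, 0]) cube([58, 58, 682]);


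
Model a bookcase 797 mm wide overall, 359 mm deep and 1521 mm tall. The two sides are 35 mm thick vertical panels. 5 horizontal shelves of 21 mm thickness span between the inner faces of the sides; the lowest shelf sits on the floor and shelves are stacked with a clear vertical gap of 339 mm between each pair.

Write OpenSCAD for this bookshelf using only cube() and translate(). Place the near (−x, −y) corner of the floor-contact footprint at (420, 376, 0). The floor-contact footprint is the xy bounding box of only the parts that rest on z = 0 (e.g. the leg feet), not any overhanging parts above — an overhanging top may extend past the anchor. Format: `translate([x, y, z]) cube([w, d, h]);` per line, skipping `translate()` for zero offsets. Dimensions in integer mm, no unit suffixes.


translate([420, 376, 0]) cube([35, 359, 1521]);
translate([1182, 376, 0]) cube([35, 359, 1521]);
translate([455, 376, 0]) cube([727, 359, 21]);
translate([455, 376, 360]) cube([727, 359, 21]);
translate([455, 376, 720]) cube([727, 359, 21]);
translate([455, 376, 1080]) cube([727, 359, 21]);
translate([455, 376, 1440]) cube([727, 359, 21]);


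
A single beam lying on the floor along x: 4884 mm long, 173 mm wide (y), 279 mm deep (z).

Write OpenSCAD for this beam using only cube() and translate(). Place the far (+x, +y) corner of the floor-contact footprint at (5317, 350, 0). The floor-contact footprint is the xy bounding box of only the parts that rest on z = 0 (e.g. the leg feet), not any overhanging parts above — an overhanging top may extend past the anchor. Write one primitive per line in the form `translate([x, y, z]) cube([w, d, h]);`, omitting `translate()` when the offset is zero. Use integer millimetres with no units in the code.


translate([433, 177, 0]) cube([4884, 173, 279]);


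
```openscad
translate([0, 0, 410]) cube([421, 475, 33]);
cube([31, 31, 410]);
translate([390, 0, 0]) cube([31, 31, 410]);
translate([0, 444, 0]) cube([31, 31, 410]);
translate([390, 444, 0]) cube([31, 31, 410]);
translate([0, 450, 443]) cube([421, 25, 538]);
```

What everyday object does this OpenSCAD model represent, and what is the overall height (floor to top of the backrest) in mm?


A chair. The overall height is 981 mm.

A slab on four corner posts with a tall panel at the back — a chair. The seat slab sits at z = 410 with thickness 33, and the 538 mm backrest starts at the seat top, so the overall height is 410 + 33 + 538 = 981 mm.


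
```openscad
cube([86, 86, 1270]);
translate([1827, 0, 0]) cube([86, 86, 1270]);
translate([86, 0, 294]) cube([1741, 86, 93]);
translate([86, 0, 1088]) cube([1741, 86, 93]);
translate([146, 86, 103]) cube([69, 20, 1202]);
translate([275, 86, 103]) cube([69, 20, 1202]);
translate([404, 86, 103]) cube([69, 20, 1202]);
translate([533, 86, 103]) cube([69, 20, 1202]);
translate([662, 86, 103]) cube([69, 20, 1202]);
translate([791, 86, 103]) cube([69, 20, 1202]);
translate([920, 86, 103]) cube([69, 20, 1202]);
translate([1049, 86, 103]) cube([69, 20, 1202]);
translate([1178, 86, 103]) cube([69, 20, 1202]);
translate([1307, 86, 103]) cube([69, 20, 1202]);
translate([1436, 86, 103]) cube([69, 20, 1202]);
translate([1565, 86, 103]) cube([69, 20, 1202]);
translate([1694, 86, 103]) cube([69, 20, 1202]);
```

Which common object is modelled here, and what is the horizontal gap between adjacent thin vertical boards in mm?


A fence section. The picket gap is 60 mm.

Two posts, two rails, 13 pickets — a fence section. Span 1741 mm holds 13 pickets of 69 mm with 14 equal gaps: ⌊(1741 − 13·69) / 14⌋ = 60 mm.


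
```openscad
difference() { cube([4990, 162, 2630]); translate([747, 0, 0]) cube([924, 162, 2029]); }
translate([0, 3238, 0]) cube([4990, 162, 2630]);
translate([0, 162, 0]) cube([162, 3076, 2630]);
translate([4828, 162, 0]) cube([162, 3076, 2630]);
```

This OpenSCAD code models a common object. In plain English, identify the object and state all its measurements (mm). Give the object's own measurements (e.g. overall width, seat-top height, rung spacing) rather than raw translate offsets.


A single room: four walls, each 2630 mm tall and 162 mm thick, enclosing an outside footprint 4990×3400 mm (x × y), no floor or roof. The front and back walls (−y and +y sides) run the full x-width; the side walls fit between their inner faces. A door opening 924 mm wide and 2029 mm tall is cut through the front wall from the floor up, its −x edge 747 mm from the wall's −x end.


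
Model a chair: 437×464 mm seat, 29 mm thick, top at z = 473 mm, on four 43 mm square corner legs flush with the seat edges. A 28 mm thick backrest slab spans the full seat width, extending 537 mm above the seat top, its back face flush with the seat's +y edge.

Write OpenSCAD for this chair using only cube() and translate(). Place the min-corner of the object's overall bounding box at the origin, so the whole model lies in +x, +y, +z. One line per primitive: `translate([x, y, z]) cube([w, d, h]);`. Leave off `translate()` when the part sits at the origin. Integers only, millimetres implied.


// leg_h = 473 - 29 = 444
translate([0, 0, 444]) cube([437, 464, 29]);
cube([43, 43, 444]);
translate([394, 0, 0]) cube([43, 43, 444]);
translate([0, 421, 0]) cube([43, 43, 444]);
translate([394, 421, 0]) cube([43, 43, 444]);
translate([0, 436, 473]) cube([437, 28, 537]);


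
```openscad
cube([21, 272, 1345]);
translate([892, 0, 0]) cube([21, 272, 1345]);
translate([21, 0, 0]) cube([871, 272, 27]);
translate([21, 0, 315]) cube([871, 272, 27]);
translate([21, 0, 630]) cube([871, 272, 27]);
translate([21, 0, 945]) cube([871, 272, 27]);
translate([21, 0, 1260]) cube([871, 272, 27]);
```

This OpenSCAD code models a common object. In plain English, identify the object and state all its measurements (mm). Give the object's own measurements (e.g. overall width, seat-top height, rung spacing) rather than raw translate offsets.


An open bookshelf. Two side panels, each 21 mm thick, 272 mm deep and 1345 mm tall, stand 913 mm apart (outside-to-outside). Between them sit 5 shelves, each 27 mm thick and 272 mm deep, spanning the full gap between the sides. The bottom shelf rests on the floor (its underside at z = 0) and the clear gap between one shelf's top and the next shelf's underside is 288 mm.


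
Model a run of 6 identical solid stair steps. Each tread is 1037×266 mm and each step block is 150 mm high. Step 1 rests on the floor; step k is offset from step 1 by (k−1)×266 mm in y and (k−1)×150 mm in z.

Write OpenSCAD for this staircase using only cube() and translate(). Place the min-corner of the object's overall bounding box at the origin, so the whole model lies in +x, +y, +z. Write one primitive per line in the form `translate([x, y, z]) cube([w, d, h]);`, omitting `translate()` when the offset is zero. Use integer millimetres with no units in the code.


cube([1037, 266, 150]);
translate([0, 266, 150]) cube([1037, 266, 150]);
translate([0, 532, 300]) cube([1037, 266, 150]);
translate([0, 798, 450]) cube([1037, 266, 150]);
translate([0, 1064, 600]) cube([1037, 266, 150]);
translate([0, 1330, 750]) cube([1037, 266, 150]);


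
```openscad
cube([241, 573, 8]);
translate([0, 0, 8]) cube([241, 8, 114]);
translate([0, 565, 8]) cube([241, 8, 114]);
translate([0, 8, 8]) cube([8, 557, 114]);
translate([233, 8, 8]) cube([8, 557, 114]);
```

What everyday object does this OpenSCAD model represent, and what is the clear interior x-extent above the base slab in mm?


An open box. The internal width is 225 mm.

A 241×573 base slab with four walls standing on it — an open box. The base is 241 mm wide and the walls are 8 mm thick, so the internal width is 241 − 2 × 8 = 225 mm.


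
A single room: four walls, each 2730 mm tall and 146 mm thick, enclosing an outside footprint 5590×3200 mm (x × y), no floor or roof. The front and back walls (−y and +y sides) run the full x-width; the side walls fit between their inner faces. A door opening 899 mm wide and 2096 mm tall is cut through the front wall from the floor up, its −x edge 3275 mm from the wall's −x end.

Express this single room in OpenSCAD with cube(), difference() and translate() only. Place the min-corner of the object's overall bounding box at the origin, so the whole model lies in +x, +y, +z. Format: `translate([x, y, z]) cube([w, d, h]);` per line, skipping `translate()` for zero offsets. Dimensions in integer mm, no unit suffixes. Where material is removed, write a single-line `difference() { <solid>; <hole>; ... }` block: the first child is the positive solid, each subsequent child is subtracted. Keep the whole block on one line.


difference() { cube([5590, 146, 2730]); translate([3275, 0, 0]) cube([899, 146, 2096]); }
translate([0, 3054, 0]) cube([5590, 146, 2730]);
translate([0, 146, 0]) cube([146, 2908, 2730]);
translate([5444, 146, 0]) cube([146, 2908, 2730]);


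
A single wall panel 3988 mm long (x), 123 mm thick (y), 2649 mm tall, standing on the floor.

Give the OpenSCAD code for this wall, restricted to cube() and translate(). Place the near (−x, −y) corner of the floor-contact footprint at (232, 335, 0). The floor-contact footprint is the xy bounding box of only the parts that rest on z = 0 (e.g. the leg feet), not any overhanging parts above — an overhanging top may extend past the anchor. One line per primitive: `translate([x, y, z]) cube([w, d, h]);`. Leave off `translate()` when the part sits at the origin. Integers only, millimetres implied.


translate([232, 335, 0]) cube([3988, 123, 2649]);


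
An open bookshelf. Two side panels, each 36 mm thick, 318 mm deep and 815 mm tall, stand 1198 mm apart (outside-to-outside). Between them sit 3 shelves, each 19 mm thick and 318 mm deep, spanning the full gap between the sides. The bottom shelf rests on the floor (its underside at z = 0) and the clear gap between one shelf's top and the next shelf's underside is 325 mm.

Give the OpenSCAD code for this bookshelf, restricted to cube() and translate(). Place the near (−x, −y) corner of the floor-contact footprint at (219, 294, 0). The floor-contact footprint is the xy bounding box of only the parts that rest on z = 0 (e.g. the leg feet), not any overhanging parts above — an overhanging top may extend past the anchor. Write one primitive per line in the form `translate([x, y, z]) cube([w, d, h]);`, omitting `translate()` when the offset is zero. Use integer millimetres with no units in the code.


translate([219, 294, 0]) cube([36, 318, 815]);
translate([1381, 294, 0]) cube([36, 318, 815]);
translate([255, 294, 0]) cube([1126, 318, 19]);
translate([255, 294, 344]) cube([1126, 318, 19]);
translate([255, 294, 688]) cube([1126, 318, 19]);


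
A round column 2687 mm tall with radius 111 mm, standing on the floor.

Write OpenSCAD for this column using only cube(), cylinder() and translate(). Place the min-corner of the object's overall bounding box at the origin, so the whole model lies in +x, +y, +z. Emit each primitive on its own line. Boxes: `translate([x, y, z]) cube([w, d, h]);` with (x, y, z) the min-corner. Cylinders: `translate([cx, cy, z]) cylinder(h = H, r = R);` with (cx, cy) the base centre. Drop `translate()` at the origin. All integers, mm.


translate([111, 111, 0]) cylinder(h = 2687, r = 111);


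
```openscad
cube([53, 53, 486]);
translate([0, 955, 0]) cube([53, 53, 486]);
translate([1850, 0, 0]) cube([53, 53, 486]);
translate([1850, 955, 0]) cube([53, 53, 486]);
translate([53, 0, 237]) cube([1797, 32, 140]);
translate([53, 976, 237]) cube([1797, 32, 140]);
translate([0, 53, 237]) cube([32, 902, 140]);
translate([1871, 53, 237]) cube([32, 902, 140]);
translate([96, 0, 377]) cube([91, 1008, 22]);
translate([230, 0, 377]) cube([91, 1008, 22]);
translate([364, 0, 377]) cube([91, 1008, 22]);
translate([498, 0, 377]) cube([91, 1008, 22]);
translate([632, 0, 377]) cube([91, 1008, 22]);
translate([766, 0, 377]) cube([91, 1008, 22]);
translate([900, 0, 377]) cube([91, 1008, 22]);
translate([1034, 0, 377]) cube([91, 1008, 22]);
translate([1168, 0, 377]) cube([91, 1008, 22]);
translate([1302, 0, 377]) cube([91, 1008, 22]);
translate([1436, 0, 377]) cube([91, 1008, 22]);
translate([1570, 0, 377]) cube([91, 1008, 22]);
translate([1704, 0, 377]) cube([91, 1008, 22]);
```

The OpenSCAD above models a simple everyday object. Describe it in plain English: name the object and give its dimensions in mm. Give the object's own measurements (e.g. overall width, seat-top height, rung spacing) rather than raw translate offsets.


A bed frame 1903 mm long (x) by 1008 mm wide (y). Four 53×53 mm corner posts, 486 mm tall, at the corners of the footprint. Four rails of 32 mm thickness and 140 mm height run between adjacent posts with their undersides at z = 237 mm, their outer faces flush with the outside of the frame (the two x-running rails run between the posts' inner faces; the two y-running rails run between the posts' inner faces). 13 slats, each 91 mm wide (x) and 22 mm thick, lie across the top of the two x-running rails, running the full 1008 mm width of the frame in y; along x they sit between the end posts with a 43 mm gap after the −x posts and between neighbouring slats, leaving 55 mm before the +x posts.
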